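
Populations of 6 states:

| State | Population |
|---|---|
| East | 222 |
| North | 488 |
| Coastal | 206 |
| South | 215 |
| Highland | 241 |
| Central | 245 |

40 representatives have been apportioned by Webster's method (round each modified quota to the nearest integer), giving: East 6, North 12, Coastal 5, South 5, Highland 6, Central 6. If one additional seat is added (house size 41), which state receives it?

Priority for the next seat is population ÷ (current seats + 0.5).
Priorities: East 34.154, North 39.040, Coastal 37.455, South 39.091, Highland 37.077, Central 37.692.
Highest priority: South.

South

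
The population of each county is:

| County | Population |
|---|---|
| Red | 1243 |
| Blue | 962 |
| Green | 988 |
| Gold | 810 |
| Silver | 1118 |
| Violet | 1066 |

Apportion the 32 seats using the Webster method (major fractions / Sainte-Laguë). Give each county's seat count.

Red 6; Blue 5; Green 5; Gold 4; Silver 6; Violet 6

Standard divisor 6187/32 ≈ 193.344; standard quotas: Red 6.429, Blue 4.976, Green 5.110, Gold 4.189, Silver 5.782, Violet 5.513.
Rounding to the nearest integer gives Red 6, Blue 5, Green 5, Gold 4, Silver 6, Violet 6 — total 32, matching the house size, so no adjustment is needed.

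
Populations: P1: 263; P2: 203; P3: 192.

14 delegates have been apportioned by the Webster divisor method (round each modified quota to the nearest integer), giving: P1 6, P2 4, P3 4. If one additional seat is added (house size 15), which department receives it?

Priority for the next seat is population ÷ (current seats + 0.5).
Priorities: P1 40.462, P2 45.111, P3 42.667.
Highest priority: P2.

P2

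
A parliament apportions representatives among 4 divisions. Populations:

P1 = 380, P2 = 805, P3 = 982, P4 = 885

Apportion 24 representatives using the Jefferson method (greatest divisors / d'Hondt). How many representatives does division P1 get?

Standard divisor 3052/24 ≈ 127.167; standard quotas: P1 2.988, P2 6.330, P3 7.722, P4 6.959.
Rounding down gives 2, 6, 7, 6 = 21 seats, so the divisor must be adjusted.
With modified divisor 120: modified quotas P1 3.167, P2 6.708, P3 8.183, P4 7.375.
Rounding down: P1 3, P2 6, P3 8, P4 7 (total 24).
P1 receives 3.

3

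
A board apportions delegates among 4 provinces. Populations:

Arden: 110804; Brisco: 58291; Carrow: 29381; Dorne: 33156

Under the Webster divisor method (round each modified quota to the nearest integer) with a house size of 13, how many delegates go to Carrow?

2

Standard divisor 231632/13 ≈ 17817.846; standard quotas: Arden 6.219, Brisco 3.271, Carrow 1.649, Dorne 1.861.
Rounding to the nearest integer gives Arden 6, Brisco 3, Carrow 2, Dorne 2 — total 13, matching the house size, so no adjustment is needed.
Carrow receives 2.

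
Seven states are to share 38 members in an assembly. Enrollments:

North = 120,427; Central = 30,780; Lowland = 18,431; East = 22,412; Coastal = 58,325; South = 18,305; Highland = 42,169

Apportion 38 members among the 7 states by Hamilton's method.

The standard divisor is 310849/38 ≈ 8180.237.
Standard quotas: North 14.7217, Central 3.7627, Lowland 2.2531, East 2.7398, Coastal 7.1300, South 2.2377, Highland 5.1550.
Lower quotas: North 14, Central 3, Lowland 2, East 2, Coastal 7, South 2, Highland 5 (sum 35, leaving 3 seats).
Remainders in descending order: Central 0.7627, East 0.7398, North 0.7217, Lowland 0.2531, South 0.2377, Highland 0.1550, Coastal 0.1300.
Largest remainders: Central, East, North receive the extra seats.

North 15; Central 4; Lowland 2; East 3; Coastal 7; South 2; Highland 5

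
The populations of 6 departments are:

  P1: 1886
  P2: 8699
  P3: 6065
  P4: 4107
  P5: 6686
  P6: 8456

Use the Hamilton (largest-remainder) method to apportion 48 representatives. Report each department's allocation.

The standard divisor is 35899/48 ≈ 747.896.
Standard quotas: P1 2.5217, P2 11.6313, P3 8.1094, P4 5.4914, P5 8.9397, P6 11.3064.
Lower quotas: P1 2, P2 11, P3 8, P4 5, P5 8, P6 11 (sum 45, leaving 3 seats).
Remainders in descending order: P5 0.9397, P2 0.6313, P1 0.5217, P4 0.4914, P6 0.3064, P3 0.1094.
Largest remainders: P5, P2, P1 receive the extra seats.

P1: 3, P2: 12, P3: 8, P4: 5, P5: 9, P6: 11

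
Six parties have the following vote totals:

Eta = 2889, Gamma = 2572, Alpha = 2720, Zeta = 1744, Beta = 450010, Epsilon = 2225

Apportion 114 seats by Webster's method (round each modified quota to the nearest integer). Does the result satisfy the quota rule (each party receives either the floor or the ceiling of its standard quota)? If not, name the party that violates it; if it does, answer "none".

Beta

Standard quotas: Eta 0.713, Gamma 0.634, Alpha 0.671, Zeta 0.430, Beta 111.003, Epsilon 0.549.
Webster allocation: Eta 1, Gamma 1, Alpha 1, Zeta 0, Beta 110, Epsilon 1.
Beta has quota 111.003 (lower 111, upper 112) but receives 110 — outside the quota interval.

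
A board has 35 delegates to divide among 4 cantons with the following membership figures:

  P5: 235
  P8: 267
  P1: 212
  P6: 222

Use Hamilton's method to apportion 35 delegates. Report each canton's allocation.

P5: 9, P8: 10, P1: 8, P6: 8

The standard divisor is 936/35 ≈ 26.743.
Standard quotas: P5 8.787, P8 9.984, P1 7.927, P6 8.301.
Lower quotas: P5 8, P8 9, P1 7, P6 8 (sum 32, leaving 3 seats).
Remainders in descending order: P8 0.984, P1 0.927, P5 0.787, P6 0.301.
Largest remainders: P8, P1, P5 receive the extra seats.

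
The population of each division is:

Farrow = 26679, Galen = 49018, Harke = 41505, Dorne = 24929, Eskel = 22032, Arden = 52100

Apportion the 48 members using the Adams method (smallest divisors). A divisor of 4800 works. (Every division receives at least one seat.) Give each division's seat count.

With modified divisor 4800: modified quotas Farrow 5.558, Galen 10.212, Harke 8.647, Dorne 5.194, Eskel 4.590, Arden 10.854.
Rounding up: Farrow 6, Galen 11, Harke 9, Dorne 6, Eskel 5, Arden 11 (total 48).

Farrow 6, Galen 11, Harke 9, Dorne 6, Eskel 5, Arden 11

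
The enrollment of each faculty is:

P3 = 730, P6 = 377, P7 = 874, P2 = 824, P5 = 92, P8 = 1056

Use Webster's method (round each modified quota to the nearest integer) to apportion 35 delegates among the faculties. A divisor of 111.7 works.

With modified divisor 111.7: modified quotas P3 6.535, P6 3.375, P7 7.825, P2 7.377, P5 0.824, P8 9.454.
Rounding to the nearest integer: P3 7, P6 3, P7 8, P2 7, P5 1, P8 9 (total 35).

P3 7, P6 3, P7 8, P2 7, P5 1, P8 9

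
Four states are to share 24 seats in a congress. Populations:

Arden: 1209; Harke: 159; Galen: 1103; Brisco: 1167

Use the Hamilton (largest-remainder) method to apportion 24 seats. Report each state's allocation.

Standard divisor: 3638 ÷ 24 ≈ 151.583.
Standard quotas: Arden 7.976, Harke 1.049, Galen 7.277, Brisco 7.699.
Lower quotas: Arden 7, Harke 1, Galen 7, Brisco 7 (sum 22, leaving 2 seats).
Remainders in descending order: Arden 0.976, Brisco 0.699, Galen 0.277, Harke 0.049.
Largest remainders: Arden, Brisco receive the extra seats.

Arden=8; Harke=1; Galen=7; Brisco=8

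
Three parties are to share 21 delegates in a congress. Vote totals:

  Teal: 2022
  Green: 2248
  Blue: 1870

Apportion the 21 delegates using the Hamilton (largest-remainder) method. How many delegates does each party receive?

The standard divisor is 6140/21 ≈ 292.381.
Standard quotas: Teal 6.916, Green 7.689, Blue 6.396.
Lower quotas: Teal 6, Green 7, Blue 6 (sum 19, leaving 2 seats).
Remainders in descending order: Teal 0.916, Green 0.689, Blue 0.396.
The surplus seats go to Teal, Green.

Teal: 7; Green: 8; Blue: 6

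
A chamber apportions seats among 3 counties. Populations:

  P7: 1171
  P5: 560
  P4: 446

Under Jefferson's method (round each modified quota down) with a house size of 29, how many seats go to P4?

6

Standard divisor 2177/29 ≈ 75.069; standard quotas: P7 15.599, P5 7.460, P4 5.941.
Rounding down gives 15, 7, 5 = 27 seats, so the divisor must be adjusted.
With modified divisor 72: modified quotas P7 16.264, P5 7.778, P4 6.194.
Rounding down: P7 16, P5 7, P4 6 (total 29).
P4 receives 6.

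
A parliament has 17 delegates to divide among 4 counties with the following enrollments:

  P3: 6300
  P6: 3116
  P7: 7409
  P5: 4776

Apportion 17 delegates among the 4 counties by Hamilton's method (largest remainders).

P3=5, P6=2, P7=6, P5=4

The standard divisor is 21601/17 ≈ 1270.647.
Standard quotas: P3 4.9581, P6 2.4523, P7 5.8309, P5 3.7587.
Lower quotas: P3 4, P6 2, P7 5, P5 3 (sum 14, leaving 3 seats).
Remainders in descending order: P3 0.9581, P7 0.8309, P5 0.7587, P6 0.4523.
Largest remainders: P3, P7, P5 receive the extra seats.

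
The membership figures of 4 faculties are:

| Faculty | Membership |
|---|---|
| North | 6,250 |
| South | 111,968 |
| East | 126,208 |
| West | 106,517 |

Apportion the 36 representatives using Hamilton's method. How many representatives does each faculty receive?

The standard divisor is 350943/36 ≈ 9748.417.
Standard quotas: North 0.6411, South 11.4858, East 12.9465, West 10.9266.
Lower quotas: North 0, South 11, East 12, West 10 (sum 33, leaving 3 seats).
Remainders in descending order: East 0.9465, West 0.9266, North 0.6411, South 0.4858.
The surplus seats go to East, West, North.

North=1, South=11, East=13, West=11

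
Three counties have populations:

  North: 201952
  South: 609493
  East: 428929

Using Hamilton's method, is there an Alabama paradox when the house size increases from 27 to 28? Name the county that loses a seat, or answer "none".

North

At 27 seats: North 5, South 13, East 9.
At 28 seats: North 4, South 14, East 10.
North drops from 5 to 4.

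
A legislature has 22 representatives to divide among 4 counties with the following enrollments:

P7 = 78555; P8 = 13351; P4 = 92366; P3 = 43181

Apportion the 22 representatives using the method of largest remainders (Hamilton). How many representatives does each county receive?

P7 8, P8 1, P4 9, P3 4

Total 227453; standard divisor 227453/22 ≈ 10338.773.
Standard quotas: P7 7.5981, P8 1.2914, P4 8.9339, P3 4.1766.
Lower quotas: P7 7, P8 1, P4 8, P3 4 (sum 20, leaving 2 seats).
Remainders in descending order: P4 0.9339, P7 0.5981, P8 0.2914, P3 0.1766.
Largest remainders: P4, P7 receive the extra seats.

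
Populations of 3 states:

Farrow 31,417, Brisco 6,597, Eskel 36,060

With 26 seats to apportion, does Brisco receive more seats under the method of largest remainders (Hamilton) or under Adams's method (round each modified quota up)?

Adams

Hamilton: Farrow 11, Brisco 2, Eskel 13.
Adams: Farrow 11, Brisco 3, Eskel 12.
Brisco gets 2 under Hamilton and 3 under Adams.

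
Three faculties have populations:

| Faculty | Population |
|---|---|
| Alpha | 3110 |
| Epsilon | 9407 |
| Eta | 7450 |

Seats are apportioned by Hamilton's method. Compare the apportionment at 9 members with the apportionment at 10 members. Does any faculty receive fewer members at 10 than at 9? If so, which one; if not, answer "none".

At 9 seats: Alpha 2, Epsilon 4, Eta 3.
At 10 seats: Alpha 1, Epsilon 5, Eta 4.
Alpha drops from 2 to 1.

Alpha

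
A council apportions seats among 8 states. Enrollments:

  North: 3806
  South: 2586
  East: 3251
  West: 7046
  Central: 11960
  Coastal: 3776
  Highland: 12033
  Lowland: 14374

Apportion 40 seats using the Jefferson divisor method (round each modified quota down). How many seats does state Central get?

Standard divisor 58832/40 ≈ 1470.8; standard quotas: North 2.588, South 1.758, East 2.210, West 4.791, Central 8.132, Coastal 2.567, Highland 8.181, Lowland 9.773.
Rounding down gives 2, 1, 2, 4, 8, 2, 8, 9 = 36 seats, so the divisor must be adjusted.
With modified divisor 1320: modified quotas North 2.883, South 1.959, East 2.463, West 5.338, Central 9.061, Coastal 2.861, Highland 9.116, Lowland 10.889.
Rounding down: North 2, South 1, East 2, West 5, Central 9, Coastal 2, Highland 9, Lowland 10 (total 40).
Central receives 9.

9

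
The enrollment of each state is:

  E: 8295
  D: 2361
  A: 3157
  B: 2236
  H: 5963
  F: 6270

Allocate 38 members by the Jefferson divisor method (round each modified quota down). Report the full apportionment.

Standard divisor 28282/38 ≈ 744.263; standard quotas: E 11.145, D 3.172, A 4.242, B 3.004, H 8.012, F 8.424.
Rounding down gives 11, 3, 4, 3, 8, 8 = 37 seats, so the divisor must be adjusted.
With modified divisor 694: modified quotas E 11.952, D 3.402, A 4.549, B 3.222, H 8.592, F 9.035.
Rounding down: E 11, D 3, A 4, B 3, H 8, F 9 (total 38).

E 11, D 3, A 4, B 3, H 8, F 9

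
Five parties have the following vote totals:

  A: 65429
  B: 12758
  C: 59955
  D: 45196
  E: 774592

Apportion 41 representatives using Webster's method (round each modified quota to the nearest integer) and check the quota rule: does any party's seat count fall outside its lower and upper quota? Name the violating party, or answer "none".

Standard quotas: A 2.800, B 0.546, C 2.566, D 1.934, E 33.153.
Webster allocation: A 3, B 1, C 3, D 2, E 32.
E has quota 33.153 (lower 33, upper 34) but receives 32 — outside the quota interval.

E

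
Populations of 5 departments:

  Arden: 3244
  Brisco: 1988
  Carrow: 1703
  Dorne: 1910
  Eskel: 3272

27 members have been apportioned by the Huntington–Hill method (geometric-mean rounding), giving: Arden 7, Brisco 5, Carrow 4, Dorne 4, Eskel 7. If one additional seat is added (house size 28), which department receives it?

Priority for the next seat is population ÷ (√(s·(s+1))).
Priorities: Arden 433.498, Brisco 362.957, Carrow 380.802, Dorne 427.089, Eskel 437.239.
Highest priority: Eskel.

Eskel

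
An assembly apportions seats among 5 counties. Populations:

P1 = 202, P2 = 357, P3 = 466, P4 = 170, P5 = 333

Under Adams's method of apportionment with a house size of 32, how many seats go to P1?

Standard divisor 1528/32 ≈ 47.75; standard quotas: P1 4.230, P2 7.476, P3 9.759, P4 3.560, P5 6.974.
Rounding up gives 5, 8, 10, 4, 7 = 34 seats, so the divisor must be adjusted.
With modified divisor 51.4: modified quotas P1 3.930, P2 6.946, P3 9.066, P4 3.307, P5 6.479.
Rounding up: P1 4, P2 7, P3 10, P4 4, P5 7 (total 32).
P1 receives 4.

4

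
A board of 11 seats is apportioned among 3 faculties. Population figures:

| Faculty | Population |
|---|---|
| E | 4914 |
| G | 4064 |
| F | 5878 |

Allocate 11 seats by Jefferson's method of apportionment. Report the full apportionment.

Standard divisor 14856/11 ≈ 1350.545; standard quotas: E 3.639, G 3.009, F 4.352.
Rounding down gives 3, 3, 4 = 10 seats, so the divisor must be adjusted.
With modified divisor 1200: modified quotas E 4.095, G 3.387, F 4.898.
Rounding down: E 4, G 3, F 4 (total 11).

E: 4, G: 3, F: 4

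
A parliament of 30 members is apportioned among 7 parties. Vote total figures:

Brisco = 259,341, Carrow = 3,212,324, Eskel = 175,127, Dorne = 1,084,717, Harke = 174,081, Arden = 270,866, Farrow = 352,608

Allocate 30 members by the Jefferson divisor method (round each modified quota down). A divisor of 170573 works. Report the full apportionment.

With modified divisor 170573: modified quotas Brisco 1.520, Carrow 18.833, Eskel 1.027, Dorne 6.359, Harke 1.021, Arden 1.588, Farrow 2.067.
Rounding down: Brisco 1, Carrow 18, Eskel 1, Dorne 6, Harke 1, Arden 1, Farrow 2 (total 30).

Brisco 1, Carrow 18, Eskel 1, Dorne 6, Harke 1, Arden 1, Farrow 2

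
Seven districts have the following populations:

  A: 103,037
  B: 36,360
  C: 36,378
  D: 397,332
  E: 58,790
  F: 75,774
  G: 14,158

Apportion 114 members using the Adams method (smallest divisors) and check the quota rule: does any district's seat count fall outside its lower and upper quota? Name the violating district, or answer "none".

Standard quotas: A 16.273, B 5.742, C 5.745, D 62.751, E 9.285, F 11.967, G 2.236.
Adams allocation: A 16, B 6, C 6, D 61, E 10, F 12, G 3.
D has quota 62.751 (lower 62, upper 63) but receives 61 — outside the quota interval.

D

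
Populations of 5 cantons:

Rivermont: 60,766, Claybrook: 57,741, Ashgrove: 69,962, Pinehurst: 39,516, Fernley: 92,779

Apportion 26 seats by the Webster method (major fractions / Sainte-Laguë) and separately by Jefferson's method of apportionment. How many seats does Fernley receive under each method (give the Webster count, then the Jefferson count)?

7 and 8

Webster: Rivermont 5, Claybrook 5, Ashgrove 6, Pinehurst 3, Fernley 7.
Jefferson: Rivermont 5, Claybrook 4, Ashgrove 6, Pinehurst 3, Fernley 8.
Fernley gets 7 under Webster and 8 under Jefferson.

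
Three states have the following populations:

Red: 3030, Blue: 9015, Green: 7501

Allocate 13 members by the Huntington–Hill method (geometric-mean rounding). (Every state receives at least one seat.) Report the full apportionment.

With divisor 1518: modified quotas Red 1.996, Blue 5.939, Green 4.941.
Geometric-mean thresholds: Red √(1·2)=1.414, Blue √(5·6)=5.477, Green √(4·5)=4.472.
Each quota rounded against its threshold gives Red 2, Blue 6, Green 5 (total 13).

Red: 2, Blue: 6, Green: 5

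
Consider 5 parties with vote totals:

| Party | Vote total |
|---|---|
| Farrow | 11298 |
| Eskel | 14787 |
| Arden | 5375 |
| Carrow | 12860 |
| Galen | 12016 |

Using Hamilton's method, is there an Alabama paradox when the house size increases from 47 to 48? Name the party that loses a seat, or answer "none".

Arden

At 47 seats: Farrow 9, Eskel 12, Arden 5, Carrow 11, Galen 10.
At 48 seats: Farrow 10, Eskel 13, Arden 4, Carrow 11, Galen 10.
Arden drops from 5 to 4.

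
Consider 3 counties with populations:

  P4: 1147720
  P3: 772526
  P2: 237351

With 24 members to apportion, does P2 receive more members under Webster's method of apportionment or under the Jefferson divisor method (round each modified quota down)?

Webster

Webster: P4 13, P3 8, P2 3.
Jefferson: P4 13, P3 9, P2 2.
P2 gets 3 under Webster and 2 under Jefferson.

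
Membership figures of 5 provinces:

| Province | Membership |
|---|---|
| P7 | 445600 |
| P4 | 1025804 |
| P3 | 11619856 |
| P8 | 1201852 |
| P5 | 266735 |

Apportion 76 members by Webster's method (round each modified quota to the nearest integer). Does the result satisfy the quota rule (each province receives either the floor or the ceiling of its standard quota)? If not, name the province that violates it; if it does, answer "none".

Standard quotas: P7 2.326, P4 5.355, P3 60.654, P8 6.273, P5 1.392.
Webster allocation: P7 2, P4 5, P3 62, P8 6, P5 1.
P3 has quota 60.654 (lower 60, upper 61) but receives 62 — outside the quota interval.

P3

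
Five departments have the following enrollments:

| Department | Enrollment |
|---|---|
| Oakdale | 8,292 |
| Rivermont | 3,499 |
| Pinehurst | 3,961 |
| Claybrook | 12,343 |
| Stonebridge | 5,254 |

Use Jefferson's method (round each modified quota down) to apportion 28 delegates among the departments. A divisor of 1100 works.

With modified divisor 1100: modified quotas Oakdale 7.538, Rivermont 3.181, Pinehurst 3.601, Claybrook 11.221, Stonebridge 4.776.
Rounding down: Oakdale 7, Rivermont 3, Pinehurst 3, Claybrook 11, Stonebridge 4 (total 28).

Oakdale: 7; Rivermont: 3; Pinehurst: 3; Claybrook: 11; Stonebridge: 4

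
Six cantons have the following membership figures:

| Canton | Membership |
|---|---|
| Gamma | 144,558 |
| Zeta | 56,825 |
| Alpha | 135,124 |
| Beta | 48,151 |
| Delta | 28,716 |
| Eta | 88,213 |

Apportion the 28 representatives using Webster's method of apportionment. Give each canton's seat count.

Gamma: 8, Zeta: 3, Alpha: 7, Beta: 3, Delta: 2, Eta: 5

Standard divisor 501587/28 ≈ 17913.821; standard quotas: Gamma 8.070, Zeta 3.172, Alpha 7.543, Beta 2.688, Delta 1.603, Eta 4.924.
Rounding to the nearest integer gives 8, 3, 8, 3, 2, 5 = 29 seats, so the divisor must be adjusted.
With modified divisor 18600: modified quotas Gamma 7.772, Zeta 3.055, Alpha 7.265, Beta 2.589, Delta 1.544, Eta 4.743.
Rounding to the nearest integer: Gamma 8, Zeta 3, Alpha 7, Beta 3, Delta 2, Eta 5 (total 28).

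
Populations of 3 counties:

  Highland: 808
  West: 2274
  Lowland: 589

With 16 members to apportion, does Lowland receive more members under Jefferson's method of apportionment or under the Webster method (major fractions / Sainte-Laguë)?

Webster

Jefferson: Highland 3, West 11, Lowland 2.
Webster: Highland 3, West 10, Lowland 3.
Lowland gets 2 under Jefferson and 3 under Webster.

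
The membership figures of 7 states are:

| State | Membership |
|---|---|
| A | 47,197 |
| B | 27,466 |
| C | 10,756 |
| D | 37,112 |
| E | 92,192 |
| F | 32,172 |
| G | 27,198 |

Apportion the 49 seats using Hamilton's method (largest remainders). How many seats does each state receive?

Total 274093; standard divisor 274093/49 ≈ 5593.735.
Standard quotas: A 8.4375, B 4.9101, C 1.9229, D 6.6346, E 16.4813, F 5.7514, G 4.8622.
Lower quotas: A 8, B 4, C 1, D 6, E 16, F 5, G 4 (sum 44, leaving 5 seats).
Remainders in descending order: C 0.9229, B 0.9101, G 0.8622, F 0.7514, D 0.6346, E 0.4813, A 0.4375.
The surplus seats go to C, B, G, F, D.

A=8; B=5; C=2; D=7; E=16; F=6; G=5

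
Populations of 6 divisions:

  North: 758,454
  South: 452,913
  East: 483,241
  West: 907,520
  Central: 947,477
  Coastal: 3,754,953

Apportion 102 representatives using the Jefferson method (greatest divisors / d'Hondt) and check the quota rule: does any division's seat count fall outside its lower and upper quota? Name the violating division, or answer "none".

Standard quotas: North 10.591, South 6.324, East 6.748, West 12.673, Central 13.230, Coastal 52.434.
Jefferson allocation: North 10, South 6, East 6, West 13, Central 13, Coastal 54.
Coastal has quota 52.434 (lower 52, upper 53) but receives 54 — outside the quota interval.

Coastal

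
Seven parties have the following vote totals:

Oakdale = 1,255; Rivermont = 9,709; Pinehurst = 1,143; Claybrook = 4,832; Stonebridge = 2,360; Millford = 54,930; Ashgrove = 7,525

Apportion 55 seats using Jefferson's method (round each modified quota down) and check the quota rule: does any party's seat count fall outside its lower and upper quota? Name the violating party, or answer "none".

Millford

Standard quotas: Oakdale 0.844, Rivermont 6.532, Pinehurst 0.769, Claybrook 3.251, Stonebridge 1.588, Millford 36.954, Ashgrove 5.062.
Jefferson allocation: Oakdale 0, Rivermont 7, Pinehurst 0, Claybrook 3, Stonebridge 1, Millford 39, Ashgrove 5.
Millford has quota 36.954 (lower 36, upper 37) but receives 39 — outside the quota interval.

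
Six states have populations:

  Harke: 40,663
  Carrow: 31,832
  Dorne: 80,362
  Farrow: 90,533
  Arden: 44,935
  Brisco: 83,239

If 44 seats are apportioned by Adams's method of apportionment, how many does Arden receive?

Standard divisor 371564/44 ≈ 8444.636; standard quotas: Harke 4.815, Carrow 3.769, Dorne 9.516, Farrow 10.721, Arden 5.321, Brisco 9.857.
Rounding up gives 5, 4, 10, 11, 6, 10 = 46 seats, so the divisor must be adjusted.
With modified divisor 9033.41: modified quotas Harke 4.501, Carrow 3.524, Dorne 8.896, Farrow 10.022, Arden 4.974, Brisco 9.215.
Rounding up: Harke 5, Carrow 4, Dorne 9, Farrow 11, Arden 5, Brisco 10 (total 44).
Arden receives 5.

5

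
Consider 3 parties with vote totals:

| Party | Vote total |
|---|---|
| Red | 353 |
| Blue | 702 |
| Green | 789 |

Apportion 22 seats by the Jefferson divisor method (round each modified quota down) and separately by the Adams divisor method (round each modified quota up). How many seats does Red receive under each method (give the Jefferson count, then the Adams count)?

4 and 5

Jefferson: Red 4, Blue 8, Green 10.
Adams: Red 5, Blue 8, Green 9.
Red gets 4 under Jefferson and 5 under Adams.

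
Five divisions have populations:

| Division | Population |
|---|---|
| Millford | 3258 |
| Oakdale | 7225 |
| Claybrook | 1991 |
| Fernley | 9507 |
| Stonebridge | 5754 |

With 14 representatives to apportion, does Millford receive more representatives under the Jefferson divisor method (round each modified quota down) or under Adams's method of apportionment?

Adams

Jefferson: Millford 1, Oakdale 4, Claybrook 1, Fernley 5, Stonebridge 3.
Adams: Millford 2, Oakdale 4, Claybrook 1, Fernley 4, Stonebridge 3.
Millford gets 1 under Jefferson and 2 under Adams.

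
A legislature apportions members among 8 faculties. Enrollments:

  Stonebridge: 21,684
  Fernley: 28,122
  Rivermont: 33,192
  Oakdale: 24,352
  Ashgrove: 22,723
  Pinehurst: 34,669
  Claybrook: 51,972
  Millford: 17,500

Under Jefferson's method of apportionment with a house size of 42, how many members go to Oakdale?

Standard divisor 234214/42 ≈ 5576.524; standard quotas: Stonebridge 3.888, Fernley 5.043, Rivermont 5.952, Oakdale 4.367, Ashgrove 4.075, Pinehurst 6.217, Claybrook 9.320, Millford 3.138.
Rounding down gives 3, 5, 5, 4, 4, 6, 9, 3 = 39 seats, so the divisor must be adjusted.
With modified divisor 5100: modified quotas Stonebridge 4.252, Fernley 5.514, Rivermont 6.508, Oakdale 4.775, Ashgrove 4.455, Pinehurst 6.798, Claybrook 10.191, Millford 3.431.
Rounding down: Stonebridge 4, Fernley 5, Rivermont 6, Oakdale 4, Ashgrove 4, Pinehurst 6, Claybrook 10, Millford 3 (total 42).
Oakdale receives 4.

4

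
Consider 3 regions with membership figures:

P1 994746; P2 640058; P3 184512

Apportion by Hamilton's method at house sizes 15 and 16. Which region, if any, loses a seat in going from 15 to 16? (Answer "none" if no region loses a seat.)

P3

At 15 seats: P1 8, P2 5, P3 2.
At 16 seats: P1 9, P2 6, P3 1.
P3 drops from 2 to 1.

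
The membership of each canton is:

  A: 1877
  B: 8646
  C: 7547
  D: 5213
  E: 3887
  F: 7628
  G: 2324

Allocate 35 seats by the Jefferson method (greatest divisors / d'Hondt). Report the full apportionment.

A=1, B=9, C=7, D=5, E=4, F=7, G=2

Standard divisor 37122/35 ≈ 1060.629; standard quotas: A 1.770, B 8.152, C 7.116, D 4.915, E 3.665, F 7.192, G 2.191.
Rounding down gives 1, 8, 7, 4, 3, 7, 2 = 32 seats, so the divisor must be adjusted.
With modified divisor 957: modified quotas A 1.961, B 9.034, C 7.886, D 5.447, E 4.062, F 7.971, G 2.428.
Rounding down: A 1, B 9, C 7, D 5, E 4, F 7, G 2 (total 35).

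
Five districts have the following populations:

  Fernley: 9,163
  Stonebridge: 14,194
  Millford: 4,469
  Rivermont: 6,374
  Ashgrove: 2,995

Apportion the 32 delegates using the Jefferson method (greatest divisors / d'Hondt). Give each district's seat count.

Standard divisor 37195/32 ≈ 1162.344; standard quotas: Fernley 7.883, Stonebridge 12.212, Millford 3.845, Rivermont 5.484, Ashgrove 2.577.
Rounding down gives 7, 12, 3, 5, 2 = 29 seats, so the divisor must be adjusted.
With modified divisor 1080: modified quotas Fernley 8.484, Stonebridge 13.143, Millford 4.138, Rivermont 5.902, Ashgrove 2.773.
Rounding down: Fernley 8, Stonebridge 13, Millford 4, Rivermont 5, Ashgrove 2 (total 32).

Fernley=8; Stonebridge=13; Millford=4; Rivermont=5; Ashgrove=2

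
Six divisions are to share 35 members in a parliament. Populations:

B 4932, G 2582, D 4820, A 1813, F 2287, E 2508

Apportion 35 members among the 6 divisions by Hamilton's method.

B: 9, G: 5, D: 9, A: 3, F: 4, E: 5

The standard divisor is 18942/35 ≈ 541.2.
Standard quotas: B 9.113, G 4.771, D 8.906, A 3.350, F 4.226, E 4.634.
Lower quotas: B 9, G 4, D 8, A 3, F 4, E 4 (sum 32, leaving 3 seats).
Remainders in descending order: D 0.906, G 0.771, E 0.634, A 0.350, F 0.226, B 0.113.
Largest remainders: D, G, E receive the extra seats.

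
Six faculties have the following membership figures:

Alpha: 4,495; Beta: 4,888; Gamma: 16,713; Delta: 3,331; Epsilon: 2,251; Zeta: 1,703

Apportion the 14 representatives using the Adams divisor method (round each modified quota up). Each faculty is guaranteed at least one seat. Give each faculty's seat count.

Standard divisor 33381/14 ≈ 2384.357; standard quotas: Alpha 1.885, Beta 2.050, Gamma 7.009, Delta 1.397, Epsilon 0.944, Zeta 0.714.
Rounding up gives 2, 3, 8, 2, 1, 1 = 17 seats, so the divisor must be adjusted.
With modified divisor 3100: modified quotas Alpha 1.450, Beta 1.577, Gamma 5.391, Delta 1.075, Epsilon 0.726, Zeta 0.549.
Rounding up: Alpha 2, Beta 2, Gamma 6, Delta 2, Epsilon 1, Zeta 1 (total 14).

Alpha 2; Beta 2; Gamma 6; Delta 2; Epsilon 1; Zeta 1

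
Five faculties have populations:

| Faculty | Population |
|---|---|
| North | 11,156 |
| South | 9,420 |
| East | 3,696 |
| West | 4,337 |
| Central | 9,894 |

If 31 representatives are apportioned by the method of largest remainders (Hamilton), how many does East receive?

The standard divisor is 38503/31 ≈ 1242.032.
Standard quotas: North 8.9821, South 7.5843, East 2.9758, West 3.4919, Central 7.9660.
Lower quotas: North 8, South 7, East 2, West 3, Central 7 (sum 27, leaving 4 seats).
Remainders in descending order: North 0.9821, East 0.9758, Central 0.9660, South 0.5843, West 0.4919.
The surplus seats go to North, East, Central, South.
East receives 3.

3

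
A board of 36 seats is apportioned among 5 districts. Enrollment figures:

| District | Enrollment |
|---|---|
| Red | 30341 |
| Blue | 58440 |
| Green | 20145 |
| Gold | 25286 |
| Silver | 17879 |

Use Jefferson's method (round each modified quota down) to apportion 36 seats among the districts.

Standard divisor 152091/36 ≈ 4224.75; standard quotas: Red 7.182, Blue 13.833, Green 4.768, Gold 5.985, Silver 4.232.
Rounding down gives 7, 13, 4, 5, 4 = 33 seats, so the divisor must be adjusted.
With modified divisor 4000: modified quotas Red 7.585, Blue 14.610, Green 5.036, Gold 6.322, Silver 4.470.
Rounding down: Red 7, Blue 14, Green 5, Gold 6, Silver 4 (total 36).

Red=7, Blue=14, Green=5, Gold=6, Silver=4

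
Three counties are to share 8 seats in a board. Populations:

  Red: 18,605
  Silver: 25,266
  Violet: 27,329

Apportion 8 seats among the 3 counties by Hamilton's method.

Standard divisor: 71200 ÷ 8 = 8900.
Standard quotas: Red 2.0904, Silver 2.8389, Violet 3.0707.
Lower quotas: Red 2, Silver 2, Violet 3 (sum 7, leaving 1 seat).
Remainders in descending order: Silver 0.8389, Red 0.0904, Violet 0.0707.
Largest remainder: Silver receives the extra seat.

Red 2; Silver 3; Violet 3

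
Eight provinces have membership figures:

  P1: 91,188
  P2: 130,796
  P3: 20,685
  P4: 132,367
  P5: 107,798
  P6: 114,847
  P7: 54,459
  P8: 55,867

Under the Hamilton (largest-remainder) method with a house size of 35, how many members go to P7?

3

Standard divisor: 708007 ÷ 35 ≈ 20228.771.
Standard quotas: P1 4.5078, P2 6.4658, P3 1.0226, P4 6.5435, P5 5.3289, P6 5.6774, P7 2.6922, P8 2.7618.
Lower quotas: P1 4, P2 6, P3 1, P4 6, P5 5, P6 5, P7 2, P8 2 (sum 31, leaving 4 seats).
Remainders in descending order: P8 0.7618, P7 0.6922, P6 0.6774, P4 0.5435, P1 0.5078, P2 0.4658, P5 0.3289, P3 0.0226.
Largest remainders: P8, P7, P6, P4 receive the extra seats.
P7 receives 3.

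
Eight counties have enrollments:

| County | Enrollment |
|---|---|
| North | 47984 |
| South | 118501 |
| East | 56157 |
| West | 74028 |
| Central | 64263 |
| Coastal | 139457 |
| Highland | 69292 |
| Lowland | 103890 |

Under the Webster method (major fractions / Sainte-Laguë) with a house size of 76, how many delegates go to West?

8

Standard divisor 673572/76 ≈ 8862.789; standard quotas: North 5.414, South 13.371, East 6.336, West 8.353, Central 7.251, Coastal 15.735, Highland 7.818, Lowland 11.722.
Rounding to the nearest integer gives 5, 13, 6, 8, 7, 16, 8, 12 = 75 seats, so the divisor must be adjusted.
With modified divisor 8761.81: modified quotas North 5.476, South 13.525, East 6.409, West 8.449, Central 7.334, Coastal 15.916, Highland 7.908, Lowland 11.857.
Rounding to the nearest integer: North 5, South 14, East 6, West 8, Central 7, Coastal 16, Highland 8, Lowland 12 (total 76).
West receives 8.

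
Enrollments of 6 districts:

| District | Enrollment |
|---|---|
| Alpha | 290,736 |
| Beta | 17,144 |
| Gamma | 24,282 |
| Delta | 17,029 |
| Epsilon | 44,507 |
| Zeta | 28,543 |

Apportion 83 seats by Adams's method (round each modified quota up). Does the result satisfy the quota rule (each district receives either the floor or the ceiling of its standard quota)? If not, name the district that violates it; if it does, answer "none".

Standard quotas: Alpha 57.150, Beta 3.370, Gamma 4.773, Delta 3.347, Epsilon 8.749, Zeta 5.611.
Adams allocation: Alpha 55, Beta 4, Gamma 5, Delta 4, Epsilon 9, Zeta 6.
Alpha has quota 57.150 (lower 57, upper 58) but receives 55 — outside the quota interval.

Alpha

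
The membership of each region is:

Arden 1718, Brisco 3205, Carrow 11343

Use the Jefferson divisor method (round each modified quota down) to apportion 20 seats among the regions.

Standard divisor 16266/20 ≈ 813.3; standard quotas: Arden 2.112, Brisco 3.941, Carrow 13.947.
Rounding down gives 2, 3, 13 = 18 seats, so the divisor must be adjusted.
With modified divisor 780: modified quotas Arden 2.203, Brisco 4.109, Carrow 14.542.
Rounding down: Arden 2, Brisco 4, Carrow 14 (total 20).

Arden=2, Brisco=4, Carrow=14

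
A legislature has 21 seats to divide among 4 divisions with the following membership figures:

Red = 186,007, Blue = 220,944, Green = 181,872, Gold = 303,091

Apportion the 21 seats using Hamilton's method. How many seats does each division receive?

Red=5; Blue=5; Green=4; Gold=7

Standard divisor: 891914 ÷ 21 ≈ 42472.095.
Standard quotas: Red 4.3795, Blue 5.2021, Green 4.2822, Gold 7.1362.
Lower quotas: Red 4, Blue 5, Green 4, Gold 7 (sum 20, leaving 1 seat).
Remainders in descending order: Red 0.3795, Green 0.2822, Blue 0.2021, Gold 0.1362.
The surplus seat goes to Red.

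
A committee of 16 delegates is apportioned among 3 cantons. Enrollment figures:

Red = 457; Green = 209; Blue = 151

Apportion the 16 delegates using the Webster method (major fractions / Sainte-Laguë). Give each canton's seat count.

Standard divisor 817/16 ≈ 51.062; standard quotas: Red 8.950, Green 4.093, Blue 2.957.
Rounding to the nearest integer gives Red 9, Green 4, Blue 3 — total 16, matching the house size, so no adjustment is needed.

Red 9, Green 4, Blue 3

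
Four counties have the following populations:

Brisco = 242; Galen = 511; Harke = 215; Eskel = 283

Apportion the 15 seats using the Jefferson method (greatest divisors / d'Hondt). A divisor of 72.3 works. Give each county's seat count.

Brisco=3, Galen=7, Harke=2, Eskel=3

With modified divisor 72.3: modified quotas Brisco 3.347, Galen 7.068, Harke 2.974, Eskel 3.914.
Rounding down: Brisco 3, Galen 7, Harke 2, Eskel 3 (total 15).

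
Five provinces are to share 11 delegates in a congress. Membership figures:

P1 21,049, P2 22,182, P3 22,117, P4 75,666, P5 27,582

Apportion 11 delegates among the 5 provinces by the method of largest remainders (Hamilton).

Total 168596; standard divisor 168596/11 ≈ 15326.909.
Standard quotas: P1 1.3733, P2 1.4473, P3 1.4430, P4 4.9368, P5 1.7996.
Lower quotas: P1 1, P2 1, P3 1, P4 4, P5 1 (sum 8, leaving 3 seats).
Remainders in descending order: P4 0.9368, P5 0.7996, P2 0.4473, P3 0.4430, P1 0.3733.
Largest remainders: P4, P5, P2 receive the extra seats.

P1: 1, P2: 2, P3: 1, P4: 5, P5: 2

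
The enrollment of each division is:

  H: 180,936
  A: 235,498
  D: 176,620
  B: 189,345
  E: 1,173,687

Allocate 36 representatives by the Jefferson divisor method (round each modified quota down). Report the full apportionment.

H: 3, A: 4, D: 3, B: 3, E: 23

Standard divisor 1956086/36 ≈ 54335.722; standard quotas: H 3.330, A 4.334, D 3.251, B 3.485, E 21.601.
Rounding down gives 3, 4, 3, 3, 21 = 34 seats, so the divisor must be adjusted.
With modified divisor 50000: modified quotas H 3.619, A 4.710, D 3.532, B 3.787, E 23.474.
Rounding down: H 3, A 4, D 3, B 3, E 23 (total 36).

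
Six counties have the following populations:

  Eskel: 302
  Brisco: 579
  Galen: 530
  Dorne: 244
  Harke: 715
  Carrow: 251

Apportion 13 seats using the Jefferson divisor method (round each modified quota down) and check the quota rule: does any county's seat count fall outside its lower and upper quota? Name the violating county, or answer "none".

Standard quotas: Eskel 1.498, Brisco 2.872, Galen 2.629, Dorne 1.210, Harke 3.546, Carrow 1.245.
Jefferson allocation: Eskel 1, Brisco 3, Galen 3, Dorne 1, Harke 4, Carrow 1.
Every allocation lies between the lower and upper quota.

none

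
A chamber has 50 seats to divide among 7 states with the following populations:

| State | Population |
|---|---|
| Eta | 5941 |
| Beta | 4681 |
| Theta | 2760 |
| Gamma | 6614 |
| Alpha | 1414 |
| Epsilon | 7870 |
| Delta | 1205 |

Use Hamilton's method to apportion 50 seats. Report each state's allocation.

Eta 10; Beta 8; Theta 4; Gamma 11; Alpha 2; Epsilon 13; Delta 2

Total 30485; standard divisor 30485/50 ≈ 609.7.
Standard quotas: Eta 9.7441, Beta 7.6775, Theta 4.5268, Gamma 10.8480, Alpha 2.3192, Epsilon 12.9080, Delta 1.9764.
Lower quotas: Eta 9, Beta 7, Theta 4, Gamma 10, Alpha 2, Epsilon 12, Delta 1 (sum 45, leaving 5 seats).
Remainders in descending order: Delta 0.9764, Epsilon 0.9080, Gamma 0.8480, Eta 0.7441, Beta 0.6775, Theta 0.5268, Alpha 0.3192.
The surplus seats go to Delta, Epsilon, Gamma, Eta, Beta.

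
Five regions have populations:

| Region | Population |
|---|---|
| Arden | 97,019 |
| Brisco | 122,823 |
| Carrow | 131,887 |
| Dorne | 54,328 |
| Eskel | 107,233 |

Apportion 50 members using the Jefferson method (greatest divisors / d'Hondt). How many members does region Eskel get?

Standard divisor 513290/50 ≈ 10265.8; standard quotas: Arden 9.451, Brisco 11.964, Carrow 12.847, Dorne 5.292, Eskel 10.446.
Rounding down gives 9, 11, 12, 5, 10 = 47 seats, so the divisor must be adjusted.
With modified divisor 9730: modified quotas Arden 9.971, Brisco 12.623, Carrow 13.555, Dorne 5.584, Eskel 11.021.
Rounding down: Arden 9, Brisco 12, Carrow 13, Dorne 5, Eskel 11 (total 50).
Eskel receives 11.

11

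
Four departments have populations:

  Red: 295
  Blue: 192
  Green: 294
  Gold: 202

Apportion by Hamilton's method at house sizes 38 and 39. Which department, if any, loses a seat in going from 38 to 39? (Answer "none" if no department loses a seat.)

At 38 seats: Red 11, Blue 8, Green 11, Gold 8.
At 39 seats: Red 12, Blue 7, Green 12, Gold 8.
Blue drops from 8 to 7.

Blue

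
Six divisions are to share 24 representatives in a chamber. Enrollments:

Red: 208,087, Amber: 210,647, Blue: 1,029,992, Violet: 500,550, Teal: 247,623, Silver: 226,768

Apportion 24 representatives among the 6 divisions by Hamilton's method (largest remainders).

Red: 2; Amber: 2; Blue: 10; Violet: 5; Teal: 3; Silver: 2

The standard divisor is 2423667/24 ≈ 100986.125.
Standard quotas: Red 2.0606, Amber 2.0859, Blue 10.1993, Violet 4.9566, Teal 2.4520, Silver 2.2455.
Lower quotas: Red 2, Amber 2, Blue 10, Violet 4, Teal 2, Silver 2 (sum 22, leaving 2 seats).
Remainders in descending order: Violet 0.9566, Teal 0.4520, Silver 0.2455, Blue 0.1993, Amber 0.0859, Red 0.0606.
Largest remainders: Violet, Teal receive the extra seats.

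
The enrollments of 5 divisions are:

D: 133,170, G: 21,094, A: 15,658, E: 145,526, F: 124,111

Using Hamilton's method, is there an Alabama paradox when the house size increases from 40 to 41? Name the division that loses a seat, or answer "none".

A

At 40 seats: D 12, G 2, A 2, E 13, F 11.
At 41 seats: D 12, G 2, A 1, E 14, F 12.
A drops from 2 to 1.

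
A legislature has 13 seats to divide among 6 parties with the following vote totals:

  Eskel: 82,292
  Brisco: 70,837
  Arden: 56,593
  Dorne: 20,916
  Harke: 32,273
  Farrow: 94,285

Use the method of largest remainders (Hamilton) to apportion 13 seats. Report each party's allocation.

The standard divisor is 357196/13 ≈ 27476.615.
Standard quotas: Eskel 2.9950, Brisco 2.5781, Arden 2.0597, Dorne 0.7612, Harke 1.1746, Farrow 3.4315.
Lower quotas: Eskel 2, Brisco 2, Arden 2, Dorne 0, Harke 1, Farrow 3 (sum 10, leaving 3 seats).
Remainders in descending order: Eskel 0.9950, Dorne 0.7612, Brisco 0.5781, Farrow 0.4315, Harke 0.1746, Arden 0.0597.
Largest remainders: Eskel, Dorne, Brisco receive the extra seats.

Eskel 3, Brisco 3, Arden 2, Dorne 1, Harke 1, Farrow 3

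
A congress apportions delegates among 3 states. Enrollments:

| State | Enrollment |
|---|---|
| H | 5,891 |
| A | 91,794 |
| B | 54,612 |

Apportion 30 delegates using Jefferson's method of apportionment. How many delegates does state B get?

11

Standard divisor 152297/30 ≈ 5076.567; standard quotas: H 1.160, A 18.082, B 10.758.
Rounding down gives 1, 18, 10 = 29 seats, so the divisor must be adjusted.
With modified divisor 4900: modified quotas H 1.202, A 18.733, B 11.145.
Rounding down: H 1, A 18, B 11 (total 30).
B receives 11.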